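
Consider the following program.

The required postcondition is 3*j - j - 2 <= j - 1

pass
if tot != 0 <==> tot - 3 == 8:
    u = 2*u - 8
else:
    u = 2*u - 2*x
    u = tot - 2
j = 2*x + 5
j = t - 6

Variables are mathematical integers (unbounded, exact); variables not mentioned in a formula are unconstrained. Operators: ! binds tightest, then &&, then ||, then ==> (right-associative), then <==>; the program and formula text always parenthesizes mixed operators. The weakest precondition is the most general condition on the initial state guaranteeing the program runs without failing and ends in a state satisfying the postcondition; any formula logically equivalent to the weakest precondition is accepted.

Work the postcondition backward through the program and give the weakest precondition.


Working backward. After the program, the postcondition 3*j - j - 2 <= j - 1 must hold; in canonical form it is j <= 1.
Before j := t - 6: t <= 7
Before j := 2*x + 5: t <= 7
Then branch requires t <= 7; else branch requires t <= 7.
Before the if: ((tot != 0 <==> tot == 11) ==> t <= 7) && ((!(tot != 0 <==> tot == 11)) ==> t <= 7)
Before skip: ((tot != 0 <==> tot == 11) ==> t <= 7) && ((!(tot != 0 <==> tot == 11)) ==> t <= 7)
Answer: WP = ((tot != 0 <==> tot == 11) ==> t <= 7) && ((!(tot != 0 <==> tot == 11)) ==> t <= 7)


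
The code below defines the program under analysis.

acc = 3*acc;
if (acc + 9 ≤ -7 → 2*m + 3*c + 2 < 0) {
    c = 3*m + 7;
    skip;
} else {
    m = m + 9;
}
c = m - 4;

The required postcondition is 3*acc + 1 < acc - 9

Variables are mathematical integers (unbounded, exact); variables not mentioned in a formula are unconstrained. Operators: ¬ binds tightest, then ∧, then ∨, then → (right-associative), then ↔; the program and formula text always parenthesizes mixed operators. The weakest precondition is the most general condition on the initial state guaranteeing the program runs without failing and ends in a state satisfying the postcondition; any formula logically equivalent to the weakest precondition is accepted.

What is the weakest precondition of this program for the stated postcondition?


Working backward. After the program, the postcondition 3*acc + 1 < acc - 9 must hold; in canonical form it is 2*acc < -10.
Before c := m - 4: 2*acc < -10
Then branch requires 2*acc < -10; else branch requires 2*acc < -10.
Before the if: ((acc ≤ -16 → 3*c + 2*m < -2) → 2*acc < -10) ∧ ((¬(acc ≤ -16 → 3*c + 2*m < -2)) → 2*acc < -10)
Before acc := 3*acc: ((3*acc ≤ -16 → 3*c + 2*m < -2) → 6*acc < -10) ∧ ((¬(3*acc ≤ -16 → 3*c + 2*m < -2)) → 6*acc < -10)
Answer: WP = ((3*acc ≤ -16 → 3*c + 2*m < -2) → 6*acc < -10) ∧ ((¬(3*acc ≤ -16 → 3*c + 2*m < -2)) → 6*acc < -10)


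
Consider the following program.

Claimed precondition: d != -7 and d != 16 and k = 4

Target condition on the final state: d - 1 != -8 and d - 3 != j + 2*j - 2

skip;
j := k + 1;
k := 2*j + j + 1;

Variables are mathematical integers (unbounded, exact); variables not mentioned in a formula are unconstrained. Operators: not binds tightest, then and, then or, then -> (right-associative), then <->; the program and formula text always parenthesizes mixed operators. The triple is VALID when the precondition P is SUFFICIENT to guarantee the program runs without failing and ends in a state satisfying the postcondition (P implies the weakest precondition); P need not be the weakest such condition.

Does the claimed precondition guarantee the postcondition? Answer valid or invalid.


Working backward. After the program, the postcondition d - 1 != -8 and d - 3 != j + 2*j - 2 must hold; in canonical form it is d != -7 and d != 3*j + 1.
Before k := 2*j + j + 1: d != -7 and d != 3*j + 1
Before j := k + 1: d != -7 and d != 3*k + 4
Before skip: d != -7 and d != 3*k + 4
The weakest precondition is d != -7 and d != 3*k + 4.
Check whether d != -7 and d != 16 and k = 4 implies it.
Every state satisfying the precondition satisfies the weakest precondition: the implication holds.
Answer: valid


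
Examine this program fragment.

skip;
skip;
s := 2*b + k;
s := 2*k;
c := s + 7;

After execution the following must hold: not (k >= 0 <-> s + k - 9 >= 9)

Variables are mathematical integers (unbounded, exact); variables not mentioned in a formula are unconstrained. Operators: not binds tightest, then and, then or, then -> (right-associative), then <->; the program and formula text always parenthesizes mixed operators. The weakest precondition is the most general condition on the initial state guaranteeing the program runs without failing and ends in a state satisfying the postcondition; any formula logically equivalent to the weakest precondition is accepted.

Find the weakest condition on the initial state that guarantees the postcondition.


Working backward. After the program, the postcondition not (k >= 0 <-> s + k - 9 >= 9) must hold; in canonical form it is not (k >= 0 <-> k + s >= 18).
Before c := s + 7: not (k >= 0 <-> k + s >= 18)
Before s := 2*k: not (k >= 0 <-> 3*k >= 18)
Before s := 2*b + k: not (k >= 0 <-> 3*k >= 18)
Before skip: not (k >= 0 <-> 3*k >= 18)
Before skip: not (k >= 0 <-> 3*k >= 18)
Answer: WP = not (k >= 0 <-> 3*k >= 18)


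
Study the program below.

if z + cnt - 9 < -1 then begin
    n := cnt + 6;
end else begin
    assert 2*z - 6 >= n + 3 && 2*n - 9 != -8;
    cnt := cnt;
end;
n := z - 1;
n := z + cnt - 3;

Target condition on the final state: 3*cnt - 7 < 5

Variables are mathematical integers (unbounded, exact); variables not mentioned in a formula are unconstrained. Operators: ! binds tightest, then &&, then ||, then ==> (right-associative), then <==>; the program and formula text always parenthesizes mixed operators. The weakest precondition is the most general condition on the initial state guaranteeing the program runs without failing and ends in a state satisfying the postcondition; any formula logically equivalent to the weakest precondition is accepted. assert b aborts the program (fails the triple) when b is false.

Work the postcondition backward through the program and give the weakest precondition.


Working backward. After the program, the postcondition 3*cnt - 7 < 5 must hold; in canonical form it is 3*cnt < 12.
Before n := z + cnt - 3: 3*cnt < 12
Before n := z - 1: 3*cnt < 12
Then branch requires 3*cnt < 12; else branch requires 2*z >= n + 9 && 2*n != 1 && 3*cnt < 12.
Before the if: (cnt + z < 8 ==> 3*cnt < 12) && ((!(cnt + z < 8)) ==> (2*z >= n + 9 && 2*n != 1 && 3*cnt < 12))
Answer: WP = (cnt + z < 8 ==> 3*cnt < 12) && ((!(cnt + z < 8)) ==> (2*z >= n + 9 && 2*n != 1 && 3*cnt < 12))


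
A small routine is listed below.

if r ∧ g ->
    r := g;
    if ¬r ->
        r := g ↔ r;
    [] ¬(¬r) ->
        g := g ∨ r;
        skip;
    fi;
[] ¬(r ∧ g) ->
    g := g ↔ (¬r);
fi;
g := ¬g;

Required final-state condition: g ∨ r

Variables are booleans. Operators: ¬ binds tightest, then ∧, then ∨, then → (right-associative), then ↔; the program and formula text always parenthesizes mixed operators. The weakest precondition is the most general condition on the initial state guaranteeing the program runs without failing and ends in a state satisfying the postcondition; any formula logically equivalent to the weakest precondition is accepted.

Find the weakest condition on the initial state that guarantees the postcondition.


Working backward. After the program, g ∨ r must hold.
Before g := ¬g: (¬g) ∨ r
Then branch requires true; else branch requires (¬(g ↔ (¬r))) ∨ r.
Before the if: (¬(r ∧ g)) → ((¬(g ↔ (¬r))) ∨ r)
Answer: WP = (¬(r ∧ g)) → ((¬(g ↔ (¬r))) ∨ r)


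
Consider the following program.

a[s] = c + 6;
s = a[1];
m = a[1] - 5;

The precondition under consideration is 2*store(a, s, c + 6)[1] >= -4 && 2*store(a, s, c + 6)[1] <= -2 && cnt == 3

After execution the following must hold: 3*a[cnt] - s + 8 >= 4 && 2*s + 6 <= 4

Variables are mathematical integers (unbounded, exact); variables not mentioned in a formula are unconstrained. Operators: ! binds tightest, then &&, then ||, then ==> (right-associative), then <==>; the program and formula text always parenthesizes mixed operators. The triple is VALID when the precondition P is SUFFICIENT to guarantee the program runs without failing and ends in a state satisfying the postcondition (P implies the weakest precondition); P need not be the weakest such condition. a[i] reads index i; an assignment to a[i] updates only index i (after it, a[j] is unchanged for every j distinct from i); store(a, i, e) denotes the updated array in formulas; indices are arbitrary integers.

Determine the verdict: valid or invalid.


Working backward. After the program, the postcondition 3*a[cnt] - s + 8 >= 4 && 2*s + 6 <= 4 must hold; in canonical form it is 3*a[cnt] >= s - 4 && 2*s <= -2.
Before m := a[1] - 5: 3*a[cnt] >= s - 4 && 2*s <= -2
Before s := a[1]: 3*a[cnt] >= a[1] - 4 && 2*a[1] <= -2
Before a[s] := c + 6: 3*store(a, s, c + 6)[cnt] >= store(a, s, c + 6)[1] - 4 && 2*store(a, s, c + 6)[1] <= -2
The weakest precondition is 3*store(a, s, c + 6)[cnt] >= store(a, s, c + 6)[1] - 4 && 2*store(a, s, c + 6)[1] <= -2.
Check whether 2*store(a, s, c + 6)[1] >= -4 && 2*store(a, s, c + 6)[1] <= -2 && cnt == 3 implies it.
Countermodel: at the initial state a = {[0] = -1, [1] = -1, [3] = -2, elsewhere -1}, c = -7, cnt = 3, s = 0, the precondition holds but the weakest precondition fails.
Answer: invalid


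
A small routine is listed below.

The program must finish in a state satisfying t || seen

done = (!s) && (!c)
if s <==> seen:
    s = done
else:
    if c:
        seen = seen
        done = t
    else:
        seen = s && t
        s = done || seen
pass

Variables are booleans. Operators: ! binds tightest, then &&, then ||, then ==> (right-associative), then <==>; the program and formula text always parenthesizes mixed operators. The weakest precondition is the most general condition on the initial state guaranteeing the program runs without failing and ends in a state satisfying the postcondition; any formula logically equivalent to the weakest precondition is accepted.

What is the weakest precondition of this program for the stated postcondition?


Working backward. After the program, t || seen must hold.
Before skip: t || seen
Then branch requires t || seen; else branch requires (c ==> (t || seen)) && ((!c) ==> (t || (s && t))).
Before the if: ((s <==> seen) ==> (t || seen)) && ((!(s <==> seen)) ==> ((c ==> (t || seen)) && ((!c) ==> (t || (s && t)))))
Before done := (!s) && (!c): ((s <==> seen) ==> (t || seen)) && ((!(s <==> seen)) ==> ((c ==> (t || seen)) && ((!c) ==> (t || (s && t)))))
Answer: WP = ((s <==> seen) ==> (t || seen)) && ((!(s <==> seen)) ==> ((c ==> (t || seen)) && ((!c) ==> (t || (s && t)))))


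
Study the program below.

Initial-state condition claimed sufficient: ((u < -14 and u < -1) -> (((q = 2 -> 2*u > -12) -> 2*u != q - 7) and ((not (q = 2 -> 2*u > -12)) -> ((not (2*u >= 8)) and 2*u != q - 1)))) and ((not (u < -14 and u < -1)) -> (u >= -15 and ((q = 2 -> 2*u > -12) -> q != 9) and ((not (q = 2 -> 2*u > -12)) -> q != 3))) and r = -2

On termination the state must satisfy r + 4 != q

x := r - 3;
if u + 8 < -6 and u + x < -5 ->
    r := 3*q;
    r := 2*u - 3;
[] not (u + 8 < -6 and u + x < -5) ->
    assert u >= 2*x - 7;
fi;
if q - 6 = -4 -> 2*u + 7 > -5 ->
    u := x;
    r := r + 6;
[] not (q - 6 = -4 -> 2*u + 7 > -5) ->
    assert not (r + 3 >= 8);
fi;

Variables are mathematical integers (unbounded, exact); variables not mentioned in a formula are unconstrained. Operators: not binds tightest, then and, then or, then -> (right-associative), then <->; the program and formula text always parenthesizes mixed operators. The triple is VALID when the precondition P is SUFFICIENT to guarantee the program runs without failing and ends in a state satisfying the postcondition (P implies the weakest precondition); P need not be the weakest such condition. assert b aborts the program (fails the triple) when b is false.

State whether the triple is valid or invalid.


Working backward. After the program, the postcondition r + 4 != q must hold; in canonical form it is r != q - 4.
Then branch requires r != q - 10; else branch requires (not (r >= 5)) and r != q - 4.
Before the if: ((q = 2 -> 2*u > -12) -> r != q - 10) and ((not (q = 2 -> 2*u > -12)) -> ((not (r >= 5)) and r != q - 4))
Then branch requires ((q = 2 -> 2*u > -12) -> 2*u != q - 7) and ((not (q = 2 -> 2*u > -12)) -> ((not (2*u >= 8)) and 2*u != q - 1)); else branch requires u >= 2*x - 7 and ((q = 2 -> 2*u > -12) -> r != q - 10) and ((not (q = 2 -> 2*u > -12)) -> ((not (r >= 5)) and r != q - 4)).
Before the if: ((u < -14 and u + x < -5) -> (((q = 2 -> 2*u > -12) -> 2*u != q - 7) and ((not (q = 2 -> 2*u > -12)) -> ((not (2*u >= 8)) and 2*u != q - 1)))) and ((not (u < -14 and u + x < -5)) -> (u >= 2*x - 7 and ((q = 2 -> 2*u > -12) -> r != q - 10) and ((not (q = 2 -> 2*u > -12)) -> ((not (r >= 5)) and r != q - 4))))
Before x := r - 3: ((u < -14 and r + u < -2) -> (((q = 2 -> 2*u > -12) -> 2*u != q - 7) and ((not (q = 2 -> 2*u > -12)) -> ((not (2*u >= 8)) and 2*u != q - 1)))) and ((not (u < -14 and r + u < -2)) -> (u >= 2*r - 13 and ((q = 2 -> 2*u > -12) -> r != q - 10) and ((not (q = 2 -> 2*u > -12)) -> ((not (r >= 5)) and r != q - 4))))
The weakest precondition is ((u < -14 and r + u < -2) -> (((q = 2 -> 2*u > -12) -> 2*u != q - 7) and ((not (q = 2 -> 2*u > -12)) -> ((not (2*u >= 8)) and 2*u != q - 1)))) and ((not (u < -14 and r + u < -2)) -> (u >= 2*r - 13 and ((q = 2 -> 2*u > -12) -> r != q - 10) and ((not (q = 2 -> 2*u > -12)) -> ((not (r >= 5)) and r != q - 4)))).
Check whether ((u < -14 and u < -1) -> (((q = 2 -> 2*u > -12) -> 2*u != q - 7) and ((not (q = 2 -> 2*u > -12)) -> ((not (2*u >= 8)) and 2*u != q - 1)))) and ((not (u < -14 and u < -1)) -> (u >= -15 and ((q = 2 -> 2*u > -12) -> q != 9) and ((not (q = 2 -> 2*u > -12)) -> q != 3))) and r = -2 implies it.
Countermodel: at the initial state q = 8, r = -2, u = -2, the precondition holds but the weakest precondition fails.
Answer: invalid


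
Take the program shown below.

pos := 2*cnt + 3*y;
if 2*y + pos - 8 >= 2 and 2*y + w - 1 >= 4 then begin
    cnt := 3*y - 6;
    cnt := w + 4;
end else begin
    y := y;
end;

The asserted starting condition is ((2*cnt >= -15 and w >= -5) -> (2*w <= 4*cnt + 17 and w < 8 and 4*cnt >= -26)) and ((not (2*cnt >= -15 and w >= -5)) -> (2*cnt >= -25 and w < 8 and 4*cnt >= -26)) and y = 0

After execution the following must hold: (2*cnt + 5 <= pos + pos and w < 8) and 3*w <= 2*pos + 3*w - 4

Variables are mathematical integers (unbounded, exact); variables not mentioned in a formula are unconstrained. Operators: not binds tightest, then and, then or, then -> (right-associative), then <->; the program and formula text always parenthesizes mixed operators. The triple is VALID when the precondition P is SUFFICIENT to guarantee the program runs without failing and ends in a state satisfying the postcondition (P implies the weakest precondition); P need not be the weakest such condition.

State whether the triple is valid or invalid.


Working backward. After the program, the postcondition (2*cnt + 5 <= pos + pos and w < 8) and 3*w <= 2*pos + 3*w - 4 must hold; in canonical form it is 2*cnt <= 2*pos - 5 and w < 8 and 2*pos >= 4.
Then branch requires 2*w <= 2*pos - 13 and w < 8 and 2*pos >= 4; else branch requires 2*cnt <= 2*pos - 5 and w < 8 and 2*pos >= 4.
Before the if: ((pos + 2*y >= 10 and w + 2*y >= 5) -> (2*w <= 2*pos - 13 and w < 8 and 2*pos >= 4)) and ((not (pos + 2*y >= 10 and w + 2*y >= 5)) -> (2*cnt <= 2*pos - 5 and w < 8 and 2*pos >= 4))
Before pos := 2*cnt + 3*y: ((2*cnt + 5*y >= 10 and w + 2*y >= 5) -> (2*w <= 4*cnt + 6*y - 13 and w < 8 and 4*cnt + 6*y >= 4)) and ((not (2*cnt + 5*y >= 10 and w + 2*y >= 5)) -> (2*cnt + 6*y >= 5 and w < 8 and 4*cnt + 6*y >= 4))
The weakest precondition is ((2*cnt + 5*y >= 10 and w + 2*y >= 5) -> (2*w <= 4*cnt + 6*y - 13 and w < 8 and 4*cnt + 6*y >= 4)) and ((not (2*cnt + 5*y >= 10 and w + 2*y >= 5)) -> (2*cnt + 6*y >= 5 and w < 8 and 4*cnt + 6*y >= 4)).
Check whether ((2*cnt >= -15 and w >= -5) -> (2*w <= 4*cnt + 17 and w < 8 and 4*cnt >= -26)) and ((not (2*cnt >= -15 and w >= -5)) -> (2*cnt >= -25 and w < 8 and 4*cnt >= -26)) and y = 0 implies it.
Countermodel: at the initial state cnt = 5, w = 5, y = 0, the precondition holds but the weakest precondition fails.
Answer: invalid


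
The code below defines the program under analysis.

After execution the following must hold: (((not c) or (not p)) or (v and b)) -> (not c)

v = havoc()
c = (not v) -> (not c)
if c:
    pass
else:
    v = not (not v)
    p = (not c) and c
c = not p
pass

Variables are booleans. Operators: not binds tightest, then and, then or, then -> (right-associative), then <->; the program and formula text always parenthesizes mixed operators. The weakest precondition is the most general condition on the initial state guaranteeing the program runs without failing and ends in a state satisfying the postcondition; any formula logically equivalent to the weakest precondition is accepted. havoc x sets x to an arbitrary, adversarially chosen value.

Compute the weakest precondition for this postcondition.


Working backward. After the program, the postcondition (((not c) or (not p)) or (v and b)) -> (not c) must hold; in canonical form it is ((not c) or (not p) or (v and b)) -> (not c).
Before skip: ((not c) or (not p) or (v and b)) -> (not c)
Before c := not p: p
Then branch requires p; else branch requires false.
Before the if: (c -> p) and c
Before c := (not v) -> (not c): (((not v) -> (not c)) -> p) and ((not v) -> (not c))
Before havoc v: p and ((not c) -> p) and (not c)
Answer: WP = p and ((not c) -> p) and (not c)


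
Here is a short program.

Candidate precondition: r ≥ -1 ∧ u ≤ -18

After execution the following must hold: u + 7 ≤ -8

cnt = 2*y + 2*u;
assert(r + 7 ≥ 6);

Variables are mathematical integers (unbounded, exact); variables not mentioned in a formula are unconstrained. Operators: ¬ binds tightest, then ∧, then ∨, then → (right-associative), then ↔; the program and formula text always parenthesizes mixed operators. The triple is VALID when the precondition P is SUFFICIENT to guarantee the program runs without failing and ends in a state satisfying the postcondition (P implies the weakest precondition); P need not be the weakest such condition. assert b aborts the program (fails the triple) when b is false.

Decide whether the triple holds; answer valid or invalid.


Working backward. After the program, the postcondition u + 7 ≤ -8 must hold; in canonical form it is u ≤ -15.
Before assert r + 7 ≥ 6: r ≥ -1 ∧ u ≤ -15
Before cnt := 2*y + 2*u: r ≥ -1 ∧ u ≤ -15
The weakest precondition is r ≥ -1 ∧ u ≤ -15.
Check whether r ≥ -1 ∧ u ≤ -18 implies it.
Every state satisfying the precondition satisfies the weakest precondition: the implication holds.
Answer: valid


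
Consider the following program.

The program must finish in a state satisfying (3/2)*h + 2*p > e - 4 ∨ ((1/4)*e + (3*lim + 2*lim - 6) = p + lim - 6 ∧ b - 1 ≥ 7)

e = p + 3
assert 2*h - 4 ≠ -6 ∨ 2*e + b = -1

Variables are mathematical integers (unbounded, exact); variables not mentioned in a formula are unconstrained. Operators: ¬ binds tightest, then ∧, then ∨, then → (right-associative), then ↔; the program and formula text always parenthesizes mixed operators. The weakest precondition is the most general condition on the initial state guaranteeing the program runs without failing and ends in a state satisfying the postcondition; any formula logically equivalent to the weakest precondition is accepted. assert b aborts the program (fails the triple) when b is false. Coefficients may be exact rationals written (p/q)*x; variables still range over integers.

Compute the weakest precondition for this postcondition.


Working backward. After the program, the postcondition (3/2)*h + 2*p > e - 4 ∨ ((1/4)*e + (3*lim + 2*lim - 6) = p + lim - 6 ∧ b - 1 ≥ 7) must hold; in canonical form it is (3/2)*h + 2*p > e - 4 ∨ ((1/4)*e + 4*lim = p ∧ b ≥ 8).
Before assert 2*h - 4 ≠ -6 ∨ 2*e + b = -1: (2*h ≠ -2 ∨ b + 2*e = -1) ∧ ((3/2)*h + 2*p > e - 4 ∨ ((1/4)*e + 4*lim = p ∧ b ≥ 8))
Before e := p + 3: (2*h ≠ -2 ∨ b + 2*p = -7) ∧ ((3/2)*h + p > -1 ∨ (4*lim = (3/4)*p - 3/4 ∧ b ≥ 8))
Answer: WP = (2*h ≠ -2 ∨ b + 2*p = -7) ∧ ((3/2)*h + p > -1 ∨ (4*lim = (3/4)*p - 3/4 ∧ b ≥ 8))


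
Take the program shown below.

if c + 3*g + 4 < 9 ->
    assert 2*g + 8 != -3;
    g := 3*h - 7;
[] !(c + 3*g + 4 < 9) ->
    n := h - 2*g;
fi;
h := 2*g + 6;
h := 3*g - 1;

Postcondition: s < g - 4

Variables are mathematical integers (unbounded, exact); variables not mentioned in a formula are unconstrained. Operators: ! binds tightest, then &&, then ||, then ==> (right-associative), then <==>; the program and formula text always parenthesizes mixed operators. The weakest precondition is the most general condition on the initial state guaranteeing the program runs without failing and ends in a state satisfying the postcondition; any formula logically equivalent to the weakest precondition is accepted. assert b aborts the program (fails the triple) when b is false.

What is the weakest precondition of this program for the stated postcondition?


Working backward. After the program, s < g - 4 must hold.
Before h := 3*g - 1: s < g - 4
Before h := 2*g + 6: s < g - 4
Then branch requires 2*g != -11 && s < 3*h - 11; else branch requires s < g - 4.
Before the if: (c + 3*g < 5 ==> (2*g != -11 && s < 3*h - 11)) && ((!(c + 3*g < 5)) ==> s < g - 4)
Answer: WP = (c + 3*g < 5 ==> (2*g != -11 && s < 3*h - 11)) && ((!(c + 3*g < 5)) ==> s < g - 4)


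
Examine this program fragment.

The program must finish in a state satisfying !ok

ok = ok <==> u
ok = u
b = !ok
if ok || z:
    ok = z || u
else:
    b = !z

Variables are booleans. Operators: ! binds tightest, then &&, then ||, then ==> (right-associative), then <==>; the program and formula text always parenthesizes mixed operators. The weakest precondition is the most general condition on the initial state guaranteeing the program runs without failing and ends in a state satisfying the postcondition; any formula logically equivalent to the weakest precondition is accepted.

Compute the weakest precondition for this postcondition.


Working backward. After the program, !ok must hold.
Then branch requires !(z || u); else branch requires !ok.
Before the if: ((ok || z) ==> (!(z || u))) && ((!(ok || z)) ==> (!ok))
Before b := !ok: ((ok || z) ==> (!(z || u))) && ((!(ok || z)) ==> (!ok))
Before ok := u: ((u || z) ==> (!(z || u))) && ((!(u || z)) ==> (!u))
Before ok := ok <==> u: ((u || z) ==> (!(z || u))) && ((!(u || z)) ==> (!u))
Answer: WP = ((u || z) ==> (!(z || u))) && ((!(u || z)) ==> (!u))


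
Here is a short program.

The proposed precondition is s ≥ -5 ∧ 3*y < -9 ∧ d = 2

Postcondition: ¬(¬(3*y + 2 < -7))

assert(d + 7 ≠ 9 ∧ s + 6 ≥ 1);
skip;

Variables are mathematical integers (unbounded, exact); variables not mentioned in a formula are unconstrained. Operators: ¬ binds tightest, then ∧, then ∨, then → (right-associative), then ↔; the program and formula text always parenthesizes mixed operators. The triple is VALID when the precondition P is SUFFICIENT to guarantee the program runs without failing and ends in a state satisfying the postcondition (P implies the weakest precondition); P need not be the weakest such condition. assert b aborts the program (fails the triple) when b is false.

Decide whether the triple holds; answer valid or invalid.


Working backward. After the program, the postcondition ¬(¬(3*y + 2 < -7)) must hold; in canonical form it is 3*y < -9.
Before skip: 3*y < -9
Before assert d + 7 ≠ 9 ∧ s + 6 ≥ 1: d ≠ 2 ∧ s ≥ -5 ∧ 3*y < -9
The weakest precondition is d ≠ 2 ∧ s ≥ -5 ∧ 3*y < -9.
Check whether s ≥ -5 ∧ 3*y < -9 ∧ d = 2 implies it.
Countermodel: at the initial state d = 2, s = -5, y = -4, the precondition holds but the weakest precondition fails.
Answer: invalid


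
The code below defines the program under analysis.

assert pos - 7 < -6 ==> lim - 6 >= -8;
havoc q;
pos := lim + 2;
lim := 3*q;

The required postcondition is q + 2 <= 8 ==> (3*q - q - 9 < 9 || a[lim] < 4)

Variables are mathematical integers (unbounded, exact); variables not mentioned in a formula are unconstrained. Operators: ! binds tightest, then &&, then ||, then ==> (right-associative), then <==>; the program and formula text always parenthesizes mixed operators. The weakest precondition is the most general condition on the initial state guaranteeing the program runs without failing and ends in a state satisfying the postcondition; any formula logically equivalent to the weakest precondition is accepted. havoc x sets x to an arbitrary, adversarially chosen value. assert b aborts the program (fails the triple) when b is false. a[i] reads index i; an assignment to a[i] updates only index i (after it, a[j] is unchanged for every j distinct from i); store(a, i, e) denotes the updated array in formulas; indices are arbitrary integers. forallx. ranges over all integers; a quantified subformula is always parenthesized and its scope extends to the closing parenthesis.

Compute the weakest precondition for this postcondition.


Working backward. After the program, the postcondition q + 2 <= 8 ==> (3*q - q - 9 < 9 || a[lim] < 4) must hold; in canonical form it is q <= 6 ==> (2*q < 18 || a[lim] < 4).
Before lim := 3*q: q <= 6 ==> (2*q < 18 || a[3*q] < 4)
Before pos := lim + 2: q <= 6 ==> (2*q < 18 || a[3*q] < 4)
Before havoc q: forall q_1. (q_1 <= 6 ==> (2*q_1 < 18 || a[3*q_1] < 4))
Before assert pos - 7 < -6 ==> lim - 6 >= -8: (pos < 1 ==> lim >= -2) && (forall q_1. (q_1 <= 6 ==> (2*q_1 < 18 || a[3*q_1] < 4)))
Answer: WP = (pos < 1 ==> lim >= -2) && (forall q_1. (q_1 <= 6 ==> (2*q_1 < 18 || a[3*q_1] < 4)))


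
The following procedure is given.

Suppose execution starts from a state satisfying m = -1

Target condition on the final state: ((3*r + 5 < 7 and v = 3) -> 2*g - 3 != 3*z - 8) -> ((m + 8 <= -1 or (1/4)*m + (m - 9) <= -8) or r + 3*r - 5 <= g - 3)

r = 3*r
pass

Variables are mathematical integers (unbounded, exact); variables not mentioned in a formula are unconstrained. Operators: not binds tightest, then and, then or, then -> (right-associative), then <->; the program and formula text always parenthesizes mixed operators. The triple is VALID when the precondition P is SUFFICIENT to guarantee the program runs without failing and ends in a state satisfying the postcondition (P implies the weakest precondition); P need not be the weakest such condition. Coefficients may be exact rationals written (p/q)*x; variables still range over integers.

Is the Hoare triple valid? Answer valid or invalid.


Working backward. After the program, the postcondition ((3*r + 5 < 7 and v = 3) -> 2*g - 3 != 3*z - 8) -> ((m + 8 <= -1 or (1/4)*m + (m - 9) <= -8) or r + 3*r - 5 <= g - 3) must hold; in canonical form it is ((3*r < 2 and v = 3) -> 2*g != 3*z - 5) -> (m <= -9 or (5/4)*m <= 1 or 4*r <= g + 2).
Before skip: ((3*r < 2 and v = 3) -> 2*g != 3*z - 5) -> (m <= -9 or (5/4)*m <= 1 or 4*r <= g + 2)
Before r := 3*r: ((9*r < 2 and v = 3) -> 2*g != 3*z - 5) -> (m <= -9 or (5/4)*m <= 1 or 12*r <= g + 2)
The weakest precondition is ((9*r < 2 and v = 3) -> 2*g != 3*z - 5) -> (m <= -9 or (5/4)*m <= 1 or 12*r <= g + 2).
Check whether m = -1 implies it.
Every state satisfying the precondition satisfies the weakest precondition: the implication holds.
Answer: valid


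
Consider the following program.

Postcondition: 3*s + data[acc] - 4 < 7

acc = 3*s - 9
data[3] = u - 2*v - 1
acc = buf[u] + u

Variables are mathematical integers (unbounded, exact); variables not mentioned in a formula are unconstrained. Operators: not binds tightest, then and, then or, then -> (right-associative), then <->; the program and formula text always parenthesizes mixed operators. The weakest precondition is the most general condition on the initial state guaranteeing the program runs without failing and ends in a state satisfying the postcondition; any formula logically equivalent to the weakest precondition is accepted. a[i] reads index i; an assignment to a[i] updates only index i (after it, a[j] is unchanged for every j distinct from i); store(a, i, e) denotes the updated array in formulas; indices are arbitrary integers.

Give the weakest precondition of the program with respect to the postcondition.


Working backward. After the program, the postcondition 3*s + data[acc] - 4 < 7 must hold; in canonical form it is data[acc] + 3*s < 11.
Before acc := buf[u] + u: data[buf[u] + u] + 3*s < 11
Before data[3] := u - 2*v - 1: store(data, 3, u - 2*v - 1)[buf[u] + u] + 3*s < 11
Before acc := 3*s - 9: store(data, 3, u - 2*v - 1)[buf[u] + u] + 3*s < 11
Answer: WP = store(data, 3, u - 2*v - 1)[buf[u] + u] + 3*s < 11


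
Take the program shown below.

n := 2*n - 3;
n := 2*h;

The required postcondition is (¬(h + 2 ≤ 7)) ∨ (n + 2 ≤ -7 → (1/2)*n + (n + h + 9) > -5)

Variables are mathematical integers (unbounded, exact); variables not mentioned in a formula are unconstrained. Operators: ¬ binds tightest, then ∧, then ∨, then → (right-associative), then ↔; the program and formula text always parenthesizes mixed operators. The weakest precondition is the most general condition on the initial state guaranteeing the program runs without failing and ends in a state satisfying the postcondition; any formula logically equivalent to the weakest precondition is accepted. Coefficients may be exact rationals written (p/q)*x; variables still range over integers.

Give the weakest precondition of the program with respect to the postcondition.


Working backward. After the program, the postcondition (¬(h + 2 ≤ 7)) ∨ (n + 2 ≤ -7 → (1/2)*n + (n + h + 9) > -5) must hold; in canonical form it is (¬(h ≤ 5)) ∨ (n ≤ -9 → h + (3/2)*n > -14).
Before n := 2*h: (¬(h ≤ 5)) ∨ (2*h ≤ -9 → 4*h > -14)
Before n := 2*n - 3: (¬(h ≤ 5)) ∨ (2*h ≤ -9 → 4*h > -14)
Answer: WP = (¬(h ≤ 5)) ∨ (2*h ≤ -9 → 4*h > -14)


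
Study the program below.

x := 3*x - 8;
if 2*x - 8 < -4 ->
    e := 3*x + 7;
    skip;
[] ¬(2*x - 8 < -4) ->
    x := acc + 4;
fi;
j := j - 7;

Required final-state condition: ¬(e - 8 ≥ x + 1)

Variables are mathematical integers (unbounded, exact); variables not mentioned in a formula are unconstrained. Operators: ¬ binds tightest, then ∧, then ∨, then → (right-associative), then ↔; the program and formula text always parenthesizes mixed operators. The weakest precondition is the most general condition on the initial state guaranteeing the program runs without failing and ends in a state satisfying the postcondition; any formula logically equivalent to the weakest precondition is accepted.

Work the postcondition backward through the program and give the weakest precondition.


Working backward. After the program, the postcondition ¬(e - 8 ≥ x + 1) must hold; in canonical form it is ¬(e ≥ x + 9).
Before j := j - 7: ¬(e ≥ x + 9)
Then branch requires ¬(2*x ≥ 2); else branch requires ¬(e ≥ acc + 13).
Before the if: (2*x < 4 → (¬(2*x ≥ 2))) ∧ ((¬(2*x < 4)) → (¬(e ≥ acc + 13)))
Before x := 3*x - 8: (6*x < 20 → (¬(6*x ≥ 18))) ∧ ((¬(6*x < 20)) → (¬(e ≥ acc + 13)))
Answer: WP = (6*x < 20 → (¬(6*x ≥ 18))) ∧ ((¬(6*x < 20)) → (¬(e ≥ acc + 13)))


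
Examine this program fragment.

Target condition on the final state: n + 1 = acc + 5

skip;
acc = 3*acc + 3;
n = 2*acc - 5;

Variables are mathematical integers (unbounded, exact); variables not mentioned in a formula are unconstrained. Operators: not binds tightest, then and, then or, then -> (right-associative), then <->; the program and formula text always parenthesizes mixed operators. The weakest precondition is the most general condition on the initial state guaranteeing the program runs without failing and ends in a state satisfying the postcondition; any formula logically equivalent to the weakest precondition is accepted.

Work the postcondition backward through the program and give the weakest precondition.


Working backward. After the program, the postcondition n + 1 = acc + 5 must hold; in canonical form it is n = acc + 4.
Before n := 2*acc - 5: acc = 9
Before acc := 3*acc + 3: 3*acc = 6
Before skip: 3*acc = 6
Answer: WP = 3*acc = 6


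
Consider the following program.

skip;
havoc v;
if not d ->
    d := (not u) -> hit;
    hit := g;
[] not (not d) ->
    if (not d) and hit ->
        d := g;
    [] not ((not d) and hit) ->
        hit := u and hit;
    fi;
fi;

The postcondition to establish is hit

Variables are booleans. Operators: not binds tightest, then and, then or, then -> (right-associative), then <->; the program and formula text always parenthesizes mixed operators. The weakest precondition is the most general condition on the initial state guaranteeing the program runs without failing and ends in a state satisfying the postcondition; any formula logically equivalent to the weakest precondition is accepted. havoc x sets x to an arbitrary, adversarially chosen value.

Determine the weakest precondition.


Working backward. After the program, hit must hold.
Then branch requires g; else branch requires (((not d) and hit) -> hit) and ((not ((not d) and hit)) -> (u and hit)).
Before the if: ((not d) -> g) and (d -> ((((not d) and hit) -> hit) and ((not ((not d) and hit)) -> (u and hit))))
Before havoc v: ((not d) -> g) and (d -> ((((not d) and hit) -> hit) and ((not ((not d) and hit)) -> (u and hit))))
Before skip: ((not d) -> g) and (d -> ((((not d) and hit) -> hit) and ((not ((not d) and hit)) -> (u and hit))))
Answer: WP = ((not d) -> g) and (d -> ((((not d) and hit) -> hit) and ((not ((not d) and hit)) -> (u and hit))))


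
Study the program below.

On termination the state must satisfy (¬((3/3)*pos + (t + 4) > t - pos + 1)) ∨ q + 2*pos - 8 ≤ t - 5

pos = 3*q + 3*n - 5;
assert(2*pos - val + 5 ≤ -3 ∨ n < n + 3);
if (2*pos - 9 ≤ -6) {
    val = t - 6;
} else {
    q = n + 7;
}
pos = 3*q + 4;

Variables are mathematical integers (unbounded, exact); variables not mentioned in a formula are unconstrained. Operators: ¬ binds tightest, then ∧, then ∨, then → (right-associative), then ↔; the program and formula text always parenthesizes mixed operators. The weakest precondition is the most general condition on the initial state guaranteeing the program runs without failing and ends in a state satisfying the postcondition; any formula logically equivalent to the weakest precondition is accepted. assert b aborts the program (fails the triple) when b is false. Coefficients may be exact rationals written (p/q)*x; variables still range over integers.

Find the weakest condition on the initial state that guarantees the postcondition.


Working backward. After the program, the postcondition (¬((3/3)*pos + (t + 4) > t - pos + 1)) ∨ q + 2*pos - 8 ≤ t - 5 must hold; in canonical form it is (¬(2*pos > -3)) ∨ 2*pos + q ≤ t + 3.
Before pos := 3*q + 4: (¬(6*q > -11)) ∨ 7*q ≤ t - 5
Then branch requires (¬(6*q > -11)) ∨ 7*q ≤ t - 5; else branch requires (¬(6*n > -53)) ∨ 7*n ≤ t - 54.
Before the if: (2*pos ≤ 3 → ((¬(6*q > -11)) ∨ 7*q ≤ t - 5)) ∧ ((¬(2*pos ≤ 3)) → ((¬(6*n > -53)) ∨ 7*n ≤ t - 54))
Before assert 2*pos - val + 5 ≤ -3 ∨ n < n + 3: (2*pos ≤ 3 → ((¬(6*q > -11)) ∨ 7*q ≤ t - 5)) ∧ ((¬(2*pos ≤ 3)) → ((¬(6*n > -53)) ∨ 7*n ≤ t - 54))
Before pos := 3*q + 3*n - 5: (6*n + 6*q ≤ 13 → ((¬(6*q > -11)) ∨ 7*q ≤ t - 5)) ∧ ((¬(6*n + 6*q ≤ 13)) → ((¬(6*n > -53)) ∨ 7*n ≤ t - 54))
Answer: WP = (6*n + 6*q ≤ 13 → ((¬(6*q > -11)) ∨ 7*q ≤ t - 5)) ∧ ((¬(6*n + 6*q ≤ 13)) → ((¬(6*n > -53)) ∨ 7*n ≤ t - 54))


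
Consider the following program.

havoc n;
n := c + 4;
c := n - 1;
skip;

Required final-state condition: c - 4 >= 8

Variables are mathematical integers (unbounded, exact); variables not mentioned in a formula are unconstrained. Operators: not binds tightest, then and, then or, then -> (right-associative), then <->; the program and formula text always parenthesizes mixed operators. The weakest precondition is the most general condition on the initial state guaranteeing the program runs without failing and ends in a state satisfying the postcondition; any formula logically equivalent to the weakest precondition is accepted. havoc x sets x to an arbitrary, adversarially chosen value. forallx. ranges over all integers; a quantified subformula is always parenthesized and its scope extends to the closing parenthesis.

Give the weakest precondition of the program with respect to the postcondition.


Working backward. After the program, the postcondition c - 4 >= 8 must hold; in canonical form it is c >= 12.
Before skip: c >= 12
Before c := n - 1: n >= 13
Before n := c + 4: c >= 9
Before havoc n: c >= 9
Answer: WP = c >= 9


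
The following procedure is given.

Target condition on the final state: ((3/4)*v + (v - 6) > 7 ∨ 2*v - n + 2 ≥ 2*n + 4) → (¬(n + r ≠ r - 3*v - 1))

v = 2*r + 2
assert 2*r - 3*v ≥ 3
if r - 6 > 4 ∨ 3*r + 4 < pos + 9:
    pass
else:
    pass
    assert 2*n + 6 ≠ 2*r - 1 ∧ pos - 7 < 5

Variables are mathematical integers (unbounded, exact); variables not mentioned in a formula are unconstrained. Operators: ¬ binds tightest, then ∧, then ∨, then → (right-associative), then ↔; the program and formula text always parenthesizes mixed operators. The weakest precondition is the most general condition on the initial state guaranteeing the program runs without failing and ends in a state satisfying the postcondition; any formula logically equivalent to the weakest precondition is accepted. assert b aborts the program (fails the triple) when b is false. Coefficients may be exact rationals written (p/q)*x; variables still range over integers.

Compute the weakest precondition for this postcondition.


Working backward. After the program, the postcondition ((3/4)*v + (v - 6) > 7 ∨ 2*v - n + 2 ≥ 2*n + 4) → (¬(n + r ≠ r - 3*v - 1)) must hold; in canonical form it is ((7/4)*v > 13 ∨ 2*v ≥ 3*n + 2) → (¬(n + 3*v ≠ -1)).
Then branch requires ((7/4)*v > 13 ∨ 2*v ≥ 3*n + 2) → (¬(n + 3*v ≠ -1)); else branch requires 2*n ≠ 2*r - 7 ∧ pos < 12 ∧ (((7/4)*v > 13 ∨ 2*v ≥ 3*n + 2) → (¬(n + 3*v ≠ -1))).
Before the if: ((r > 10 ∨ 3*r < pos + 5) → (((7/4)*v > 13 ∨ 2*v ≥ 3*n + 2) → (¬(n + 3*v ≠ -1)))) ∧ ((¬(r > 10 ∨ 3*r < pos + 5)) → (2*n ≠ 2*r - 7 ∧ pos < 12 ∧ (((7/4)*v > 13 ∨ 2*v ≥ 3*n + 2) → (¬(n + 3*v ≠ -1)))))
Before assert 2*r - 3*v ≥ 3: 2*r ≥ 3*v + 3 ∧ ((r > 10 ∨ 3*r < pos + 5) → (((7/4)*v > 13 ∨ 2*v ≥ 3*n + 2) → (¬(n + 3*v ≠ -1)))) ∧ ((¬(r > 10 ∨ 3*r < pos + 5)) → (2*n ≠ 2*r - 7 ∧ pos < 12 ∧ (((7/4)*v > 13 ∨ 2*v ≥ 3*n + 2) → (¬(n + 3*v ≠ -1)))))
Before v := 2*r + 2: 4*r ≤ -9 ∧ ((r > 10 ∨ 3*r < pos + 5) → (((7/2)*r > 19/2 ∨ 4*r ≥ 3*n - 2) → (¬(n + 6*r ≠ -7)))) ∧ ((¬(r > 10 ∨ 3*r < pos + 5)) → (2*n ≠ 2*r - 7 ∧ pos < 12 ∧ (((7/2)*r > 19/2 ∨ 4*r ≥ 3*n - 2) → (¬(n + 6*r ≠ -7)))))
Answer: WP = 4*r ≤ -9 ∧ ((r > 10 ∨ 3*r < pos + 5) → (((7/2)*r > 19/2 ∨ 4*r ≥ 3*n - 2) → (¬(n + 6*r ≠ -7)))) ∧ ((¬(r > 10 ∨ 3*r < pos + 5)) → (2*n ≠ 2*r - 7 ∧ pos < 12 ∧ (((7/2)*r > 19/2 ∨ 4*r ≥ 3*n - 2) → (¬(n + 6*r ≠ -7)))))


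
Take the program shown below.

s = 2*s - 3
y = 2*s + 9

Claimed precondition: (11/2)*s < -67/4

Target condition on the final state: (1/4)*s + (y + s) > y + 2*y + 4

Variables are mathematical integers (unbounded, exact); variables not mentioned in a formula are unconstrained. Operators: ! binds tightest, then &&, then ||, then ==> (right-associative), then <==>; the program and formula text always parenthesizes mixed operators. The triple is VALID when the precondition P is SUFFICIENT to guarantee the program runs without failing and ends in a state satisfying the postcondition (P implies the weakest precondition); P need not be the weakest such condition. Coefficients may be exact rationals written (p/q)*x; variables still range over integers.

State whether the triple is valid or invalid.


Working backward. After the program, the postcondition (1/4)*s + (y + s) > y + 2*y + 4 must hold; in canonical form it is (5/4)*s > 2*y + 4.
Before y := 2*s + 9: (11/4)*s < -22
Before s := 2*s - 3: (11/2)*s < -55/4
The weakest precondition is (11/2)*s < -55/4.
Check whether (11/2)*s < -67/4 implies it.
Every state satisfying the precondition satisfies the weakest precondition: the implication holds.
Answer: valid
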